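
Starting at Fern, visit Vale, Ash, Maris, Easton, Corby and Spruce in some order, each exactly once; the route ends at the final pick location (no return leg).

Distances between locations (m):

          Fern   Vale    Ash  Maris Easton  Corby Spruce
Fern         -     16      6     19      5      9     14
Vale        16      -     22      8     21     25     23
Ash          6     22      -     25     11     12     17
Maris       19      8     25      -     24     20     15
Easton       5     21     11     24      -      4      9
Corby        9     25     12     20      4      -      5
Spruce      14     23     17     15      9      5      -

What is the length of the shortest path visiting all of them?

Shortest open route: 49 m.

There are 6! = 720 possible orderings.
Fern - Vale - Ash - Maris - Easton - Corby - Spruce: 16+22+25+24+4+5 = 96
Fern - Vale - Ash - Maris - Easton - Spruce - Corby: 16+22+25+24+9+5 = 101
Fern - Vale - Ash - Maris - Corby - Easton - Spruce: 16+22+25+20+4+9 = 96
Fern - Vale - Ash - Maris - Corby - Spruce - Easton: 16+22+25+20+5+9 = 97
Fern - Vale - Ash - Maris - Spruce - Easton - Corby: 16+22+25+15+9+4 = 91
Fern - Vale - Ash - Maris - Spruce - Corby - Easton: 16+22+25+15+5+4 = 87
Fern - Vale - Ash - Easton - Maris - Corby - Spruce: 16+22+11+24+20+5 = 98
Fern - Vale - Ash - Easton - Maris - Spruce - Corby: 16+22+11+24+15+5 = 93
… (712 more)
Fern - Ash - Easton - Corby - Spruce - Maris - Vale: 6+11+4+5+15+8 = 49  ← best
The minimum is 49.
One shortest path: Fern → Ash → Easton → Corby → Spruce → Maris → Vale.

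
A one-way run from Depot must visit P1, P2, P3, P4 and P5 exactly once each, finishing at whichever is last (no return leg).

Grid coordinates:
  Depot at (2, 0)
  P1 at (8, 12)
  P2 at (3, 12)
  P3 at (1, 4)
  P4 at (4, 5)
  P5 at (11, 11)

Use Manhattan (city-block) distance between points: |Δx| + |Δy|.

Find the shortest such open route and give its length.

There are 5! = 120 possible orderings.
Depot → P1 → P2 → P3 → P4 → P5: 18+5+10+4+13 = 50
Depot → P1 → P2 → P3 → P5 → P4: 18+5+10+17+13 = 63
Depot → P1 → P2 → P4 → P3 → P5: 18+5+8+4+17 = 52
Depot → P1 → P2 → P4 → P5 → P3: 18+5+8+13+17 = 61
Depot → P1 → P2 → P5 → P3 → P4: 18+5+9+17+4 = 53
Depot → P1 → P2 → P5 → P4 → P3: 18+5+9+13+4 = 49
Depot → P1 → P3 → P2 → P4 → P5: 18+15+10+8+13 = 64
Depot → P1 → P3 → P2 → P5 → P4: 18+15+10+9+13 = 65
Depot → P1 → P3 → P4 → P2 → P5: 18+15+4+8+9 = 54
Depot → P1 → P3 → P4 → P5 → P2: 18+15+4+13+9 = 59
Depot → P1 → P3 → P5 → P2 → P4: 18+15+17+9+8 = 67
Depot → P1 → P3 → P5 → P4 → P2: 18+15+17+13+8 = 71
Depot → P1 → P4 → P2 → P3 → P5: 18+11+8+10+17 = 64
Depot → P1 → P4 → P2 → P5 → P3: 18+11+8+9+17 = 63
… (106 more)
Depot → P3 → P4 → P2 → P1 → P5: 5+4+8+5+4 = 26  ← best
The minimum is 26.
One shortest path: Depot → P3 → P4 → P2 → P1 → P5.

Shortest open route: 26.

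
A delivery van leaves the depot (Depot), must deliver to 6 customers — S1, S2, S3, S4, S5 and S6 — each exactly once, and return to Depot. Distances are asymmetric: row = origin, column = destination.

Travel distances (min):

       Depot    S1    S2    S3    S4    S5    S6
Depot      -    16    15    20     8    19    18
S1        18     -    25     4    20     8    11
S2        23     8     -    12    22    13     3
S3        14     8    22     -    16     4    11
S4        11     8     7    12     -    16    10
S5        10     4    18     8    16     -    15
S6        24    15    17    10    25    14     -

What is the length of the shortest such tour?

Depot - S1 - S2 - S3 - S4 - S5 - S6 - Depot: 16+25+12+16+16+15+24 = 124
Depot - S1 - S2 - S3 - S4 - S6 - S5 - Depot: 16+25+12+16+10+14+10 = 103
Depot - S1 - S2 - S3 - S5 - S4 - S6 - Depot: 16+25+12+4+16+10+24 = 107
Depot - S1 - S2 - S3 - S5 - S6 - S4 - Depot: 16+25+12+4+15+25+11 = 108
Depot - S1 - S2 - S3 - S6 - S4 - S5 - Depot: 16+25+12+11+25+16+10 = 115
Depot - S1 - S2 - S3 - S6 - S5 - S4 - Depot: 16+25+12+11+14+16+11 = 105
Depot - S1 - S2 - S4 - S3 - S5 - S6 - Depot: 16+25+22+12+4+15+24 = 118
Depot - S1 - S2 - S4 - S3 - S6 - S5 - Depot: 16+25+22+12+11+14+10 = 110
… (712 more)
Depot - S4 - S2 - S6 - S1 - S3 - S5 - Depot: 8+7+3+15+4+4+10 = 51  ← best
The minimum is 51.
One optimal route: Depot → S4 → S2 → S6 → S1 → S3 → S5 → Depot.

Shortest round trip = 51 min.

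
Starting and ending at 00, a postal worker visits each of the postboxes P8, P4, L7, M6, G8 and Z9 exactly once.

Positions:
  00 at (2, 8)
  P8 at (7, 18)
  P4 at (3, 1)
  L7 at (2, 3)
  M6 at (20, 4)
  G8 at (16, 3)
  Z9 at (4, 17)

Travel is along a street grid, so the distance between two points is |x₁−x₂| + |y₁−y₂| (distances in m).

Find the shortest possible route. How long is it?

There are 360 distinct closed tours to check (reversals are equivalent).
00→P8→P4→L7→M6→G8→Z9→00: 15+21+3+19+5+26+11 = 100
00→P8→P4→L7→M6→Z9→G8→00: 15+21+3+19+29+26+19 = 132
00→P8→P4→L7→G8→M6→Z9→00: 15+21+3+14+5+29+11 = 98
00→P8→P4→L7→G8→Z9→M6→00: 15+21+3+14+26+29+22 = 130
00→P8→P4→L7→Z9→M6→G8→00: 15+21+3+16+29+5+19 = 108
00→P8→P4→L7→Z9→G8→M6→00: 15+21+3+16+26+5+22 = 108
00→P8→P4→M6→L7→G8→Z9→00: 15+21+20+19+14+26+11 = 126
00→P8→P4→M6→L7→Z9→G8→00: 15+21+20+19+16+26+19 = 136
… (352 more)
00→L7→P4→G8→M6→P8→Z9→00: 5+3+15+5+27+4+11 = 70  ← best
The minimum is 70.
One optimal route: 00 → L7 → P4 → G8 → M6 → P8 → Z9 → 00 (or its reverse).

70 m — the shortest possible round trip.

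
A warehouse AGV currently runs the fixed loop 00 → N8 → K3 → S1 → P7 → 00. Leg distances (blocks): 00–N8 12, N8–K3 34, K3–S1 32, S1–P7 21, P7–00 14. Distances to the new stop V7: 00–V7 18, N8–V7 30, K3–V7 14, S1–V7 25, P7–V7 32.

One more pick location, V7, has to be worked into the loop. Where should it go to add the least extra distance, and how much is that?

Insertion cost between consecutive stops i–j is d(i,V7) + d(V7,j) − d(i,j):
  between 00 and N8: 18 + 30 − 12 = 36
  between N8 and K3: 30 + 14 − 34 = 10
  between K3 and S1: 14 + 25 − 32 = 7
  between S1 and P7: 25 + 32 − 21 = 36
  between P7 and 00: 32 + 18 − 14 = 36
Cheapest insertion is between K3 and S1, adding 7.
New total = 113 + 7 = 120.

Minimum extra distance: 7 blocks, inserting V7 between K3 and S1.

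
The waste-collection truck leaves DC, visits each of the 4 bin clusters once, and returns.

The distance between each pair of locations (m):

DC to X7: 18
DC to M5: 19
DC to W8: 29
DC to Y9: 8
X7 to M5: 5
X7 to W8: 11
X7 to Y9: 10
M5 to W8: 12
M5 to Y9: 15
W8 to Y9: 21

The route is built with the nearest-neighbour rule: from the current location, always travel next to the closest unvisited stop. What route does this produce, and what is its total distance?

Nearest-neighbour total = 64 m; route DC → Y9 → X7 → M5 → W8 → DC.

DC → [Y9:8 / X7:18 / M5:19 / W8:29] → Y9 (8)
Y9 → [X7:10 / M5:15 / W8:21] → X7 (10)
X7 → [M5:5 / W8:11] → M5 (5)
M5 → [W8:12] → W8 (12)
Return W8→DC: 29.
Total = 8 + 10 + 5 + 12 + 29 = 64.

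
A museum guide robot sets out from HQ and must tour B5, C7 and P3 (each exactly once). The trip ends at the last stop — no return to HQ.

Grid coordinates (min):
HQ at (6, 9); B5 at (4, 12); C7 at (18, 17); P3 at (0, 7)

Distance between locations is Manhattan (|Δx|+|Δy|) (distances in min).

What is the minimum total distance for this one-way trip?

Shortest open route: 36 min.

There are 3! = 6 possible orderings.
HQ→B5→C7→P3: 5+19+28 = 52
HQ→B5→P3→C7: 5+9+28 = 42
HQ→C7→B5→P3: 20+19+9 = 48
HQ→C7→P3→B5: 20+28+9 = 57
HQ→P3→B5→C7: 8+9+19 = 36
HQ→P3→C7→B5: 8+28+19 = 55
The minimum is 36.
One shortest path: HQ → P3 → B5 → C7.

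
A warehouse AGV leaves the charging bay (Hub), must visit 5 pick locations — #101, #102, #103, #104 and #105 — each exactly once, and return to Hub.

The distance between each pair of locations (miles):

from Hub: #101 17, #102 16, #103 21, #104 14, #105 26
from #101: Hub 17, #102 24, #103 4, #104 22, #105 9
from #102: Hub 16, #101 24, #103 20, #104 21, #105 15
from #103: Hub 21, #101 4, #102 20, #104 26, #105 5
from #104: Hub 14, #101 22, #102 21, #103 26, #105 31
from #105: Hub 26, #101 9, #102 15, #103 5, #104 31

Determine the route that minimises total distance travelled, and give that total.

Minimum total distance: 76 miles.

There are 60 distinct closed tours to check (reversals are equivalent).
Hub → #101 → #102 → #103 → #104 → #105 → Hub: 17+24+20+26+31+26 = 144
Hub → #101 → #102 → #103 → #105 → #104 → Hub: 17+24+20+5+31+14 = 111
Hub → #101 → #102 → #104 → #103 → #105 → Hub: 17+24+21+26+5+26 = 119
Hub → #101 → #102 → #104 → #105 → #103 → Hub: 17+24+21+31+5+21 = 119
Hub → #101 → #102 → #105 → #103 → #104 → Hub: 17+24+15+5+26+14 = 101
Hub → #101 → #102 → #105 → #104 → #103 → Hub: 17+24+15+31+26+21 = 134
Hub → #101 → #103 → #102 → #104 → #105 → Hub: 17+4+20+21+31+26 = 119
Hub → #101 → #103 → #102 → #105 → #104 → Hub: 17+4+20+15+31+14 = 101
Hub → #101 → #103 → #104 → #102 → #105 → Hub: 17+4+26+21+15+26 = 109
Hub → #101 → #103 → #104 → #105 → #102 → Hub: 17+4+26+31+15+16 = 109
Hub → #101 → #103 → #105 → #102 → #104 → Hub: 17+4+5+15+21+14 = 76
Hub → #101 → #103 → #105 → #104 → #102 → Hub: 17+4+5+31+21+16 = 94
Hub → #101 → #104 → #102 → #103 → #105 → Hub: 17+22+21+20+5+26 = 111
Hub → #101 → #104 → #102 → #105 → #103 → Hub: 17+22+21+15+5+21 = 101
… (46 more)
The minimum is 76.
One optimal route: Hub → #101 → #103 → #105 → #102 → #104 → Hub (or its reverse).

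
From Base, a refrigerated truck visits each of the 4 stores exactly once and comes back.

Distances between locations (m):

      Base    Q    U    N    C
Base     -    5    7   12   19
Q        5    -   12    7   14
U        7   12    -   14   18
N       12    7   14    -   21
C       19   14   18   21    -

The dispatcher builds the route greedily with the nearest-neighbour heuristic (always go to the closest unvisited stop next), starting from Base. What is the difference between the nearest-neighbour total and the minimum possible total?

From Base: Q=5, U=7, N=12, C=19 → choose Q (5).
From Q: N=7, U=12, C=14 → choose N (7).
From N: U=14, C=21 → choose U (14).
From U: C=18 → choose C (18).
NN route Base → Q → N → U → C → Base costs 63.
Optimal: Base → Q → N → C → U → Base costs 58 (by enumerating all 12 distinct tours).
Excess = 63 − 58 = 5.

The nearest-neighbour route is 5 m longer than optimal.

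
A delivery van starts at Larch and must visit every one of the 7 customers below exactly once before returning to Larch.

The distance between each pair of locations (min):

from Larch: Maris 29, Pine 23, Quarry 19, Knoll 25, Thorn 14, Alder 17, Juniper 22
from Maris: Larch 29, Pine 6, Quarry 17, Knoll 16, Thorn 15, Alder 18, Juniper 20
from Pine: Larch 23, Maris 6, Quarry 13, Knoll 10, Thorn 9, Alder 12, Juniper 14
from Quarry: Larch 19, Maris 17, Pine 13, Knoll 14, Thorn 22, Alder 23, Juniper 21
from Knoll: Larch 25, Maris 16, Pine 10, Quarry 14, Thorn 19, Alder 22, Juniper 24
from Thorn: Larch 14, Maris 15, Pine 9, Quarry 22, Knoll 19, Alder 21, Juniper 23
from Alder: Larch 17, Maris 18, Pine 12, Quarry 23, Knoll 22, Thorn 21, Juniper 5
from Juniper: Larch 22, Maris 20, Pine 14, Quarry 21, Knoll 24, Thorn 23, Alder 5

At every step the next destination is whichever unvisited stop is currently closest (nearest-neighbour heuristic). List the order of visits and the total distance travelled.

102 min along Larch → Thorn → Pine → Maris → Knoll → Quarry → Juniper → Alder → Larch.

From Larch: distances to unvisited — Thorn=14, Alder=17, Quarry=19, Juniper=22, Pine=23, Knoll=25, Maris=29. Nearest is Thorn (14).
From Thorn: distances to unvisited — Pine=9, Maris=15, Knoll=19, Alder=21, Quarry=22, Juniper=23. Nearest is Pine (9).
From Pine: distances to unvisited — Maris=6, Knoll=10, Alder=12, Quarry=13, Juniper=14. Nearest is Maris (6).
From Maris: distances to unvisited — Knoll=16, Quarry=17, Alder=18, Juniper=20. Nearest is Knoll (16).
From Knoll: distances to unvisited — Quarry=14, Alder=22, Juniper=24. Nearest is Quarry (14).
From Quarry: distances to unvisited — Juniper=21, Alder=23. Nearest is Juniper (21).
From Juniper: distances to unvisited — Alder=5. Nearest is Alder (5).
Return Alder→Larch: 17.
Total = 14 + 9 + 6 + 16 + 14 + 21 + 5 + 17 = 102.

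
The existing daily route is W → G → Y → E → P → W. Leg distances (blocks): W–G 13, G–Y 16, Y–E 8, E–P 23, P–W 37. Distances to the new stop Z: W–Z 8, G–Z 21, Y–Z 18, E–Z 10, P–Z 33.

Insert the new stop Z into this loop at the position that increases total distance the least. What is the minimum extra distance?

Minimum extra distance: 4 blocks, inserting Z between P and W.

Insertion cost between consecutive stops i–j is d(i,Z) + d(Z,j) − d(i,j):
  between W and G: 8 + 21 − 13 = 16
  between G and Y: 21 + 18 − 16 = 23
  between Y and E: 18 + 10 − 8 = 20
  between E and P: 10 + 33 − 23 = 20
  between P and W: 33 + 8 − 37 = 4
Cheapest insertion is between P and W, adding 4.
New total = 97 + 4 = 101.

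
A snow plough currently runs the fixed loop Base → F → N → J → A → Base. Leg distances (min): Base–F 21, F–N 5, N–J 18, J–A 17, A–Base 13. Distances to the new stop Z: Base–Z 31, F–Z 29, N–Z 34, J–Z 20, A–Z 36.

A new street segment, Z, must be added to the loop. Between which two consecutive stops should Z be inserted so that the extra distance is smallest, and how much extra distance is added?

Insertion cost between consecutive stops i–j is d(i,Z) + d(Z,j) − d(i,j):
  between Base and F: 31 + 29 − 21 = 39
  between F and N: 29 + 34 − 5 = 58
  between N and J: 34 + 20 − 18 = 36
  between J and A: 20 + 36 − 17 = 39
  between A and Base: 36 + 31 − 13 = 54
Cheapest insertion is between N and J, adding 36.
New total = 74 + 36 = 110.

+36 min — insert Z between N and J.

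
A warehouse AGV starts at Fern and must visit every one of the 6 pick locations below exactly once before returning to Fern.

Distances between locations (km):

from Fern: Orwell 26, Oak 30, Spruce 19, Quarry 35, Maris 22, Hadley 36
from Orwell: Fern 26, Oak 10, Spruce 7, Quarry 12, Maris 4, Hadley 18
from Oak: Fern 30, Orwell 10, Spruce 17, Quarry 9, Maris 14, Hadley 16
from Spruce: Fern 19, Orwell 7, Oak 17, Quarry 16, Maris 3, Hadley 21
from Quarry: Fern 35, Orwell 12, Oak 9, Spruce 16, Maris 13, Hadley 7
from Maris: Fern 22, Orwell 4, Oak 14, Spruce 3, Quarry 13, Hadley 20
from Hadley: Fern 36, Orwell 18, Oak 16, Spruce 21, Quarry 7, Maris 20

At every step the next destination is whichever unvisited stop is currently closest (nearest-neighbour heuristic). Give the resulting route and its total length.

88 km along Fern → Spruce → Maris → Orwell → Oak → Quarry → Hadley → Fern.

From Fern: distances to unvisited — Spruce=19, Maris=22, Orwell=26, Oak=30, Quarry=35, Hadley=36. Nearest is Spruce (19).
From Spruce: distances to unvisited — Maris=3, Orwell=7, Quarry=16, Oak=17, Hadley=21. Nearest is Maris (3).
From Maris: distances to unvisited — Orwell=4, Quarry=13, Oak=14, Hadley=20. Nearest is Orwell (4).
From Orwell: distances to unvisited — Oak=10, Quarry=12, Hadley=18. Nearest is Oak (10).
From Oak: distances to unvisited — Quarry=9, Hadley=16. Nearest is Quarry (9).
From Quarry: distances to unvisited — Hadley=7. Nearest is Hadley (7).
Return Hadley→Fern: 36.
Total = 19 + 3 + 4 + 10 + 9 + 7 + 36 = 88.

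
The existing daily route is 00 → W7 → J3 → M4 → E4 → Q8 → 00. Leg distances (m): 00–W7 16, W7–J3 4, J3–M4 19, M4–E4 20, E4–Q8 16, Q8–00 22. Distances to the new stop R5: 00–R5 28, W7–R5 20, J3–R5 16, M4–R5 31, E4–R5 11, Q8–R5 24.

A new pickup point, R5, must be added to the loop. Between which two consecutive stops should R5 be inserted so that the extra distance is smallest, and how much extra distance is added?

Insertion cost between consecutive stops i–j is d(i,R5) + d(R5,j) − d(i,j):
  between 00 and W7: 28 + 20 − 16 = 32
  between W7 and J3: 20 + 16 − 4 = 32
  between J3 and M4: 16 + 31 − 19 = 28
  between M4 and E4: 31 + 11 − 20 = 22
  between E4 and Q8: 11 + 24 − 16 = 19
  between Q8 and 00: 24 + 28 − 22 = 30
Cheapest insertion is between E4 and Q8, adding 19.
New total = 97 + 19 = 116.

Minimum extra distance: 19 m, inserting R5 between E4 and Q8.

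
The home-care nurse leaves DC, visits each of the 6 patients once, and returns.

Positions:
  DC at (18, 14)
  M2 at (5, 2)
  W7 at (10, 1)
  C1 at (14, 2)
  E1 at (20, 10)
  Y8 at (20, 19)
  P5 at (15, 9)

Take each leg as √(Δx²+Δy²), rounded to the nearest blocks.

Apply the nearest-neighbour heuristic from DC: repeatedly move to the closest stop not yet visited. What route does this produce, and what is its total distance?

At DC the remaining stops are E1 4, Y8 5, P5 6, C1 13, W7 15, M2 18; go to E1.
At E1 the remaining stops are P5 5, Y8 9, C1 10, W7 13, M2 17; go to P5.
At P5 the remaining stops are C1 7, W7 9, Y8 11, M2 12; go to C1.
At C1 the remaining stops are W7 4, M2 9, Y8 18; go to W7.
At W7 the remaining stops are M2 5, Y8 21; go to M2.
At M2 the remaining stops are Y8 23; go to Y8.
Return Y8→DC: 5.
Total = 4 + 5 + 7 + 4 + 5 + 23 + 5 = 53.

Nearest-neighbour total = 53 blocks; route DC → E1 → P5 → C1 → W7 → M2 → Y8 → DC.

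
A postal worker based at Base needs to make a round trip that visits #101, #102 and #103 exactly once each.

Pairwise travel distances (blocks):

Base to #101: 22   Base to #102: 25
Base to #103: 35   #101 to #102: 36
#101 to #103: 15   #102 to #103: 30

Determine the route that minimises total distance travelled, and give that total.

92 blocks — the shortest possible round trip.

Base - #101 - #102 - #103 - Base: 22+36+30+35 = 123
Base - #101 - #103 - #102 - Base: 22+15+30+25 = 92
Base - #102 - #101 - #103 - Base: 25+36+15+35 = 111
The minimum is 92.
One optimal route: Base → #101 → #103 → #102 → Base (or its reverse).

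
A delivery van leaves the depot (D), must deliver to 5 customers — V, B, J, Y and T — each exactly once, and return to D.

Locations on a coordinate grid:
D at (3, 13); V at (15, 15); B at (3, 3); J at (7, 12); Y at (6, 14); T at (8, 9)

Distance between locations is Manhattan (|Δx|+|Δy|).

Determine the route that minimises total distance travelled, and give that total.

With 5 stops there are 5!/2 = 60 distinct round trips (a route and its reverse cost the same).
D - V - B - J - Y - T - D: 14+24+13+3+7+9 = 70
D - V - B - J - T - Y - D: 14+24+13+4+7+4 = 66
D - V - B - Y - J - T - D: 14+24+14+3+4+9 = 68
D - V - B - Y - T - J - D: 14+24+14+7+4+5 = 68
D - V - B - T - J - Y - D: 14+24+11+4+3+4 = 60
D - V - B - T - Y - J - D: 14+24+11+7+3+5 = 64
D - V - J - B - Y - T - D: 14+11+13+14+7+9 = 68
D - V - J - B - T - Y - D: 14+11+13+11+7+4 = 60
D - V - J - Y - B - T - D: 14+11+3+14+11+9 = 62
D - V - J - Y - T - B - D: 14+11+3+7+11+10 = 56
D - V - J - T - B - Y - D: 14+11+4+11+14+4 = 58
D - V - J - T - Y - B - D: 14+11+4+7+14+10 = 60
D - V - Y - B - J - T - D: 14+10+14+13+4+9 = 64
D - V - Y - B - T - J - D: 14+10+14+11+4+5 = 58
… (46 more)
D - B - T - J - V - Y - D: 10+11+4+11+10+4 = 50  ← best
The minimum is 50.
One optimal route: D → B → T → J → V → Y → D (or its reverse).

Shortest round trip = 50.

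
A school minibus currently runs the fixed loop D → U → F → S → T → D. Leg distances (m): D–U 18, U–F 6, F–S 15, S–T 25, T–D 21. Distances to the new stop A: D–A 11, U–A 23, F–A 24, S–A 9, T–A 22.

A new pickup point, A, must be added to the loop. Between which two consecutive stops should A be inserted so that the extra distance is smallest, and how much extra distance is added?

Adding 6 m by placing A on the S–T leg.

Insertion cost between consecutive stops i–j is d(i,A) + d(A,j) − d(i,j):
  between D and U: 11 + 23 − 18 = 16
  between U and F: 23 + 24 − 6 = 41
  between F and S: 24 + 9 − 15 = 18
  between S and T: 9 + 22 − 25 = 6
  between T and D: 22 + 11 − 21 = 12
Cheapest insertion is between S and T, adding 6.
New total = 85 + 6 = 91.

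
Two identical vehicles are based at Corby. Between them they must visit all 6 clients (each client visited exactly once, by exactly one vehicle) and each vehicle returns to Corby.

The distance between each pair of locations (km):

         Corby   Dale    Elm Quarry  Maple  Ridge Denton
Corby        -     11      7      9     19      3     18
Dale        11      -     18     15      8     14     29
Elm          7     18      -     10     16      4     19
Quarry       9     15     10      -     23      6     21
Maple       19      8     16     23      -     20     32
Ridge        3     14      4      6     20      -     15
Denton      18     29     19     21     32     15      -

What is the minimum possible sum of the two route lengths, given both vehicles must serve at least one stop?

Try each way of splitting the stops between the two vehicles (each non-empty) and, for each split, find the best tour for each vehicle:
  {Dale} + {Elm, Quarry, Maple, Ridge, Denton}: 22 + 84 = 106
  {Elm} + {Dale, Quarry, Maple, Ridge, Denton}: 14 + 81 = 95
  {Dale, Elm} + {Quarry, Maple, Ridge, Denton}: 36 + 81 = 117
  {Quarry} + {Dale, Elm, Maple, Ridge, Denton}: 18 + 72 = 90
  {Dale, Quarry} + {Elm, Maple, Ridge, Denton}: 35 + 72 = 107
  {Elm, Quarry} + {Dale, Maple, Ridge, Denton}: 26 + 69 = 95
  … (31 splits in total)
Best: vehicle 1 Corby → Quarry → Corby = 18; vehicle 2 Corby → Dale → Maple → Elm → Ridge → Denton → Corby = 72; combined 90.

Minimum combined distance: 90 km.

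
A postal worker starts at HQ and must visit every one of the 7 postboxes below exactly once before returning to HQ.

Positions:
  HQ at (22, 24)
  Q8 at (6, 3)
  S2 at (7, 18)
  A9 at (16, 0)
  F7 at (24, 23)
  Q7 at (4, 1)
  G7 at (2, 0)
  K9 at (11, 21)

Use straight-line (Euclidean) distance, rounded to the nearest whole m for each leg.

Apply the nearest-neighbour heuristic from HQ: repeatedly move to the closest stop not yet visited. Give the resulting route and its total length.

From HQ: distances to unvisited — F7=2, K9=11, S2=16, A9=25, Q8=26, Q7=29, G7=31. Nearest is F7 (2).
From F7: distances to unvisited — K9=13, S2=18, A9=24, Q8=27, Q7=30, G7=32. Nearest is K9 (13).
From K9: distances to unvisited — S2=5, Q8=19, Q7=21, A9=22, G7=23. Nearest is S2 (5).
From S2: distances to unvisited — Q8=15, Q7=17, G7=19, A9=20. Nearest is Q8 (15).
From Q8: distances to unvisited — Q7=3, G7=5, A9=10. Nearest is Q7 (3).
From Q7: distances to unvisited — G7=2, A9=12. Nearest is G7 (2).
From G7: distances to unvisited — A9=14. Nearest is A9 (14).
Return A9→HQ: 25.
Total = 2 + 13 + 5 + 15 + 3 + 2 + 14 + 25 = 79.

Total distance 79 m via the nearest-neighbour route HQ → F7 → K9 → S2 → Q8 → Q7 → G7 → A9 → HQ.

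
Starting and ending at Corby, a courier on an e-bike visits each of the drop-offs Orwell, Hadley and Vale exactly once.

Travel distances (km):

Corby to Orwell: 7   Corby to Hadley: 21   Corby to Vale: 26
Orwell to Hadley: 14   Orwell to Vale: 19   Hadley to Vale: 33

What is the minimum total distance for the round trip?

With 3 stops there are 3!/2 = 3 distinct round trips (a route and its reverse cost the same).
Corby-Orwell-Hadley-Vale-Corby: 7+14+33+26 = 80
Corby-Orwell-Vale-Hadley-Corby: 7+19+33+21 = 80
Corby-Hadley-Orwell-Vale-Corby: 21+14+19+26 = 80
The minimum is 80.
One optimal route: Corby → Orwell → Hadley → Vale → Corby (or its reverse).

Minimum total distance: 80 km.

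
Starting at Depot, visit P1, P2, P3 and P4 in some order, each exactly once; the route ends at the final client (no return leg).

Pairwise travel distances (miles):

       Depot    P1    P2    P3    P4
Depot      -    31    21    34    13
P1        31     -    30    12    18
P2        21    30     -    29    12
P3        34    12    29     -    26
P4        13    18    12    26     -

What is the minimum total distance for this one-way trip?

There are 4! = 24 possible orderings.
Depot → P1 → P2 → P3 → P4: 31+30+29+26 = 116
Depot → P1 → P2 → P4 → P3: 31+30+12+26 = 99
Depot → P1 → P3 → P2 → P4: 31+12+29+12 = 84
Depot → P1 → P3 → P4 → P2: 31+12+26+12 = 81
Depot → P1 → P4 → P2 → P3: 31+18+12+29 = 90
Depot → P1 → P4 → P3 → P2: 31+18+26+29 = 104
Depot → P2 → P1 → P3 → P4: 21+30+12+26 = 89
Depot → P2 → P1 → P4 → P3: 21+30+18+26 = 95
Depot → P2 → P3 → P1 → P4: 21+29+12+18 = 80
Depot → P2 → P3 → P4 → P1: 21+29+26+18 = 94
Depot → P2 → P4 → P1 → P3: 21+12+18+12 = 63
Depot → P2 → P4 → P3 → P1: 21+12+26+12 = 71
Depot → P3 → P1 → P2 → P4: 34+12+30+12 = 88
Depot → P3 → P1 → P4 → P2: 34+12+18+12 = 76
… (10 more)
The minimum is 63.
One shortest path: Depot → P2 → P4 → P1 → P3.

Minimum one-way distance = 63 miles.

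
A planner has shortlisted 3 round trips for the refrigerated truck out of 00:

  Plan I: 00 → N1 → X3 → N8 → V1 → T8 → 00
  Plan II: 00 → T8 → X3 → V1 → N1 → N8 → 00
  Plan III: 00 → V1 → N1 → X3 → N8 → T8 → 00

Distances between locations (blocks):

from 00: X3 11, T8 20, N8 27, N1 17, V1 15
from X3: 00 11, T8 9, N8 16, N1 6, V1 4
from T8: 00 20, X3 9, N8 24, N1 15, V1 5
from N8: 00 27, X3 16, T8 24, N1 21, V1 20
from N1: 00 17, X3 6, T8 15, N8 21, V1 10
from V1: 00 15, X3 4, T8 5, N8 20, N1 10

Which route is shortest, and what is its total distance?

Plan I: 17 + 6 + 16 + 20 + 5 + 20 = 84
Plan II: 20 + 9 + 4 + 10 + 21 + 27 = 91
Plan III: 15 + 10 + 6 + 16 + 24 + 20 = 91

Shortest is Plan I, total 84 blocks.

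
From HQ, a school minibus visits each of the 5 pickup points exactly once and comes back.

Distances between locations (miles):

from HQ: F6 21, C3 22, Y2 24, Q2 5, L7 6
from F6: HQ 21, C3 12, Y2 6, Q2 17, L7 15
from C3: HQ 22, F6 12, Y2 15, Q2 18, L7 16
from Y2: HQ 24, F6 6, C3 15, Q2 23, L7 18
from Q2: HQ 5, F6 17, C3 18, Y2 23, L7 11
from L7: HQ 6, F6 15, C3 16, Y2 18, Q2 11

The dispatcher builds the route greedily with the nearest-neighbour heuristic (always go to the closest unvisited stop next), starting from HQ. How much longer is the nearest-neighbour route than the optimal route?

Excess over optimum: 9 miles.

From HQ: Q2=5, L7=6, F6=21, C3=22, Y2=24 → choose Q2 (5).
From Q2: L7=11, F6=17, C3=18, Y2=23 → choose L7 (11).
From L7: F6=15, C3=16, Y2=18 → choose F6 (15).
From F6: Y2=6, C3=12 → choose Y2 (6).
From Y2: C3=15 → choose C3 (15).
NN route HQ → Q2 → L7 → F6 → Y2 → C3 → HQ costs 74.
Optimal: HQ → Q2 → F6 → Y2 → C3 → L7 → HQ costs 65 (by enumerating all 60 distinct tours).
Excess = 74 − 65 = 9.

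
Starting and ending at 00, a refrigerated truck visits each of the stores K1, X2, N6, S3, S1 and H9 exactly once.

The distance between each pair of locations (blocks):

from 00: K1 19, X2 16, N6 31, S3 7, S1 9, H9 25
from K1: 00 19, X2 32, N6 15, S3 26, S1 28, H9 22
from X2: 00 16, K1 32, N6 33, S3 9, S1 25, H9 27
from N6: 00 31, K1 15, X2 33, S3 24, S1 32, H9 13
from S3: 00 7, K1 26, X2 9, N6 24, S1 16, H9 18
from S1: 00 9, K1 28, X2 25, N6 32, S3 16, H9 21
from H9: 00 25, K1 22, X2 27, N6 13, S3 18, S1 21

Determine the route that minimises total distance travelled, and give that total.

With 6 stops there are 6!/2 = 360 distinct round trips (a route and its reverse cost the same).
00 → K1 → X2 → N6 → S3 → S1 → H9 → 00: 19+32+33+24+16+21+25 = 170
00 → K1 → X2 → N6 → S3 → H9 → S1 → 00: 19+32+33+24+18+21+9 = 156
00 → K1 → X2 → N6 → S1 → S3 → H9 → 00: 19+32+33+32+16+18+25 = 175
00 → K1 → X2 → N6 → S1 → H9 → S3 → 00: 19+32+33+32+21+18+7 = 162
00 → K1 → X2 → N6 → H9 → S3 → S1 → 00: 19+32+33+13+18+16+9 = 140
00 → K1 → X2 → N6 → H9 → S1 → S3 → 00: 19+32+33+13+21+16+7 = 141
00 → K1 → X2 → S3 → N6 → S1 → H9 → 00: 19+32+9+24+32+21+25 = 162
00 → K1 → X2 → S3 → N6 → H9 → S1 → 00: 19+32+9+24+13+21+9 = 127
… (352 more)
00 → S3 → X2 → K1 → N6 → H9 → S1 → 00: 7+9+32+15+13+21+9 = 106  ← best
The minimum is 106.
One optimal route: 00 → S3 → X2 → K1 → N6 → H9 → S1 → 00 (or its reverse).

Shortest round trip = 106 blocks.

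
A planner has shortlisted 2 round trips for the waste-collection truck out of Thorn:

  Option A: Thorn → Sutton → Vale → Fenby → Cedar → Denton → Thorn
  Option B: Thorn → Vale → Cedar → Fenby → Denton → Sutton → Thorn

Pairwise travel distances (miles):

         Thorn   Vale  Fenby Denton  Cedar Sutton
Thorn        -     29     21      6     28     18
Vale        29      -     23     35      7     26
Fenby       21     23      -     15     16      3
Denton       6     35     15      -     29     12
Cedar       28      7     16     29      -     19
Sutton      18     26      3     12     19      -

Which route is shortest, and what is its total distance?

97 miles — Option B is the shortest.

Option A: 18 + 26 + 23 + 16 + 29 + 6 = 118
Option B: 29 + 7 + 16 + 15 + 12 + 18 = 97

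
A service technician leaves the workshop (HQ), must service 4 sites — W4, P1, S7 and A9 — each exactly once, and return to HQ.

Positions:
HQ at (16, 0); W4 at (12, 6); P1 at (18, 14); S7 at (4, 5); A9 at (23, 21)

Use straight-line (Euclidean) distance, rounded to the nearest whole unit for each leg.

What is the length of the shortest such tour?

With 4 stops there are 4!/2 = 12 distinct round trips (a route and its reverse cost the same).
HQ - W4 - P1 - S7 - A9 - HQ: 7+10+17+25+22 = 81
HQ - W4 - P1 - A9 - S7 - HQ: 7+10+9+25+13 = 64
HQ - W4 - S7 - P1 - A9 - HQ: 7+8+17+9+22 = 63
HQ - W4 - S7 - A9 - P1 - HQ: 7+8+25+9+14 = 63
HQ - W4 - A9 - P1 - S7 - HQ: 7+19+9+17+13 = 65
HQ - W4 - A9 - S7 - P1 - HQ: 7+19+25+17+14 = 82
HQ - P1 - W4 - S7 - A9 - HQ: 14+10+8+25+22 = 79
HQ - P1 - W4 - A9 - S7 - HQ: 14+10+19+25+13 = 81
HQ - P1 - S7 - W4 - A9 - HQ: 14+17+8+19+22 = 80
HQ - P1 - A9 - W4 - S7 - HQ: 14+9+19+8+13 = 63
HQ - S7 - W4 - P1 - A9 - HQ: 13+8+10+9+22 = 62
HQ - S7 - P1 - W4 - A9 - HQ: 13+17+10+19+22 = 81
The minimum is 62.
One optimal route: HQ → S7 → W4 → P1 → A9 → HQ (or its reverse).

Minimum total distance: 62.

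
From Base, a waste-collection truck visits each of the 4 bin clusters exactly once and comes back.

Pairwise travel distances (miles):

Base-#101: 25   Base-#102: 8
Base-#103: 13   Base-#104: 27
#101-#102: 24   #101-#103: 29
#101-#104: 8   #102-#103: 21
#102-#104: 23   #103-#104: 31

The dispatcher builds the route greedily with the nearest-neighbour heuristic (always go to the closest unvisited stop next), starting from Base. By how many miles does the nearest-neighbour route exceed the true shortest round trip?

Excess over optimum: 12 miles.

Base: #102=8, #103=13, #101=25, #104=27 ⇒ #102
#102: #103=21, #104=23, #101=24 ⇒ #103
#103: #101=29, #104=31 ⇒ #101
#101: #104=8 ⇒ #104
NN route Base → #102 → #103 → #101 → #104 → Base costs 93.
Optimal: Base → #102 → #104 → #101 → #103 → Base costs 81 (by enumerating all 12 distinct tours).
Excess = 93 − 81 = 12.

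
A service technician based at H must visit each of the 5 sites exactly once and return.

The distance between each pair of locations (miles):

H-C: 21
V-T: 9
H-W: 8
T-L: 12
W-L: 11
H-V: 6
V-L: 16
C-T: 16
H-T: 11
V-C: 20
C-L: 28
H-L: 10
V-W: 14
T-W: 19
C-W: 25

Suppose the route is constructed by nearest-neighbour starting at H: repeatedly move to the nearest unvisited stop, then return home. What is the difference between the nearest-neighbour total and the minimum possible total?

From H: V=6, W=8, L=10, T=11, C=21 → choose V (6).
From V: T=9, W=14, L=16, C=20 → choose T (9).
From T: L=12, C=16, W=19 → choose L (12).
From L: W=11, C=28 → choose W (11).
From W: C=25 → choose C (25).
NN route H → V → T → L → W → C → H costs 84.
Optimal: H → V → C → T → L → W → H costs 73 (by enumerating all 60 distinct tours).
Excess = 84 − 73 = 11.

The nearest-neighbour route is 11 miles longer than optimal.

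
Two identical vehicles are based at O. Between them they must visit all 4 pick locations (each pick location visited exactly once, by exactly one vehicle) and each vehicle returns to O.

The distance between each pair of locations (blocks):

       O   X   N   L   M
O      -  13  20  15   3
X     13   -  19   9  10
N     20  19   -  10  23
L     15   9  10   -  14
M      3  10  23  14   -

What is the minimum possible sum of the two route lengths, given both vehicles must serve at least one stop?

Check every non-empty split of the stops between the two vehicles; for each half take its own optimal tour:
  {X} + {N, L, M}: 26 + 47 = 73
  {N} + {X, L, M}: 40 + 37 = 77
  {X, N} + {L, M}: 52 + 32 = 84
  {L} + {X, N, M}: 30 + 52 = 82
  {X, L} + {N, M}: 37 + 46 = 83
  {N, L} + {X, M}: 45 + 26 = 71
  … (7 splits in total)
  {X, N, L} + {M}: 52 + 6 = 58  ← best
Best: vehicle 1 O → X → L → N → O = 52; vehicle 2 O → M → O = 6; combined 58.

58 blocks — the smallest possible combined total.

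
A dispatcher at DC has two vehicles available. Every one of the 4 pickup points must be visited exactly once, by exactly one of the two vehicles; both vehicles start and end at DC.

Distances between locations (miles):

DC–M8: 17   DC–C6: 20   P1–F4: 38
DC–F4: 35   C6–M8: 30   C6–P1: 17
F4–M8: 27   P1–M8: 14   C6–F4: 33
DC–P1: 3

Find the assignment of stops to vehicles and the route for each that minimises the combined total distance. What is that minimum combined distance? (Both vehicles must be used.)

103 miles — the smallest possible combined total.

Try each way of splitting the stops between the two vehicles (each non-empty) and, for each split, find the best tour for each vehicle:
  {C6} + {P1, F4, M8}: 40 + 79 = 119
  {P1} + {C6, F4, M8}: 6 + 97 = 103
  {C6, P1} + {F4, M8}: 40 + 79 = 119
  {F4} + {C6, P1, M8}: 70 + 67 = 137
  {C6, F4} + {P1, M8}: 88 + 34 = 122
  {P1, F4} + {C6, M8}: 76 + 67 = 143
  … (7 splits in total)
Best: vehicle 1 DC → P1 → DC = 6; vehicle 2 DC → C6 → F4 → M8 → DC = 97; combined 103.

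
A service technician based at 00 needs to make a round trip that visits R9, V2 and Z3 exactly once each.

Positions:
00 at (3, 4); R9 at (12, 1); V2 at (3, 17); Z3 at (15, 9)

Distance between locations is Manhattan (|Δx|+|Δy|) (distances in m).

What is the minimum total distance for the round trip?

Shortest round trip = 56 m.

00-R9-V2-Z3-00: 12+25+20+17 = 74
00-R9-Z3-V2-00: 12+11+20+13 = 56
00-V2-R9-Z3-00: 13+25+11+17 = 66
The minimum is 56.
One optimal route: 00 → R9 → Z3 → V2 → 00 (or its reverse).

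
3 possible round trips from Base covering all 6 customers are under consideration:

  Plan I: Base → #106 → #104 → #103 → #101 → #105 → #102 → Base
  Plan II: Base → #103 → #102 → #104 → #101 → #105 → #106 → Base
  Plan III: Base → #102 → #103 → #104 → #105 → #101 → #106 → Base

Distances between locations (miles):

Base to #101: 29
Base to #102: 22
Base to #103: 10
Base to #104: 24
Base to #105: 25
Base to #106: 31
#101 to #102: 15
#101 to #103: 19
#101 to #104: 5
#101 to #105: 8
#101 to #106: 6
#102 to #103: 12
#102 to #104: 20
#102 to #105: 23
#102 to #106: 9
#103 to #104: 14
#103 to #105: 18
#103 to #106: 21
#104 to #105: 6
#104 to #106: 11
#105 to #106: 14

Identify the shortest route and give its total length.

Plan I: 31 + 11 + 14 + 19 + 8 + 23 + 22 = 128
Plan II: 10 + 12 + 20 + 5 + 8 + 14 + 31 = 100
Plan III: 22 + 12 + 14 + 6 + 8 + 6 + 31 = 99

Shortest is Plan III, total 99 miles.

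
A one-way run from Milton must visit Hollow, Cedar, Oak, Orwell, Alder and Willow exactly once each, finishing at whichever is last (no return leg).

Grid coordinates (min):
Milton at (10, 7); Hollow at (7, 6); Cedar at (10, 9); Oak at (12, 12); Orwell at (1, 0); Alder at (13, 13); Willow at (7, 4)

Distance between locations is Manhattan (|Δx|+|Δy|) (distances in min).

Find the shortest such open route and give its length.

There are 6! = 720 possible orderings.
Milton → Hollow → Cedar → Oak → Orwell → Alder → Willow: 4+6+5+23+25+15 = 78
Milton → Hollow → Cedar → Oak → Orwell → Willow → Alder: 4+6+5+23+10+15 = 63
Milton → Hollow → Cedar → Oak → Alder → Orwell → Willow: 4+6+5+2+25+10 = 52
Milton → Hollow → Cedar → Oak → Alder → Willow → Orwell: 4+6+5+2+15+10 = 42
Milton → Hollow → Cedar → Oak → Willow → Orwell → Alder: 4+6+5+13+10+25 = 63
Milton → Hollow → Cedar → Oak → Willow → Alder → Orwell: 4+6+5+13+15+25 = 68
Milton → Hollow → Cedar → Orwell → Oak → Alder → Willow: 4+6+18+23+2+15 = 68
Milton → Hollow → Cedar → Orwell → Oak → Willow → Alder: 4+6+18+23+13+15 = 79
… (712 more)
Milton → Cedar → Oak → Alder → Hollow → Willow → Orwell: 2+5+2+13+2+10 = 34  ← best
The minimum is 34.
One shortest path: Milton → Cedar → Oak → Alder → Hollow → Willow → Orwell.

Minimum one-way distance = 34 min.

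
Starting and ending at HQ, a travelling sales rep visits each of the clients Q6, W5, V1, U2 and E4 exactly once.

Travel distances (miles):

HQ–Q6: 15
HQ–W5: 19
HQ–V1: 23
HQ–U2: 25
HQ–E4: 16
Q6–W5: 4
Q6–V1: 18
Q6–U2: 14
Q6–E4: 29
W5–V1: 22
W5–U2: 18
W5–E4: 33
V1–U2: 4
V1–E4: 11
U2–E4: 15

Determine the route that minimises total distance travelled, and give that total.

HQ→Q6→W5→V1→U2→E4→HQ: 15+4+22+4+15+16 = 76
HQ→Q6→W5→V1→E4→U2→HQ: 15+4+22+11+15+25 = 92
HQ→Q6→W5→U2→V1→E4→HQ: 15+4+18+4+11+16 = 68
HQ→Q6→W5→U2→E4→V1→HQ: 15+4+18+15+11+23 = 86
HQ→Q6→W5→E4→V1→U2→HQ: 15+4+33+11+4+25 = 92
HQ→Q6→W5→E4→U2→V1→HQ: 15+4+33+15+4+23 = 94
HQ→Q6→V1→W5→U2→E4→HQ: 15+18+22+18+15+16 = 104
HQ→Q6→V1→W5→E4→U2→HQ: 15+18+22+33+15+25 = 128
HQ→Q6→V1→U2→W5→E4→HQ: 15+18+4+18+33+16 = 104
HQ→Q6→V1→U2→E4→W5→HQ: 15+18+4+15+33+19 = 104
HQ→Q6→V1→E4→W5→U2→HQ: 15+18+11+33+18+25 = 120
HQ→Q6→V1→E4→U2→W5→HQ: 15+18+11+15+18+19 = 96
HQ→Q6→U2→W5→V1→E4→HQ: 15+14+18+22+11+16 = 96
HQ→Q6→U2→W5→E4→V1→HQ: 15+14+18+33+11+23 = 114
… (46 more)
The minimum is 68.
One optimal route: HQ → Q6 → W5 → U2 → V1 → E4 → HQ (or its reverse).

68 miles — the shortest possible round trip.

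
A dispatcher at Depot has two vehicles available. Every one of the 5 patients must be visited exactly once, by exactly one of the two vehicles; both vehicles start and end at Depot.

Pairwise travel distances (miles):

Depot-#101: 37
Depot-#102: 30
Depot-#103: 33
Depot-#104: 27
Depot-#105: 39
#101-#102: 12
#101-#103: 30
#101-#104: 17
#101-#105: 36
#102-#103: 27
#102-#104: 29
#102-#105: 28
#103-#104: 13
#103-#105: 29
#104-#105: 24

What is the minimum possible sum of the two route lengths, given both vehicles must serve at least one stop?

Check every non-empty split of the stops between the two vehicles; for each half take its own optimal tour:
  {#101} + {#102, #103, #104, #105}: 74 + 127 = 201
  {#102} + {#101, #103, #104, #105}: 60 + 135 = 195
  {#101, #102} + {#103, #104, #105}: 79 + 108 = 187
  {#103} + {#101, #102, #104, #105}: 66 + 122 = 188
  {#101, #103} + {#102, #104, #105}: 100 + 109 = 209
  {#102, #103} + {#101, #104, #105}: 90 + 117 = 207
  … (15 splits in total)
  {#101, #102, #103, #104} + {#105}: 105 + 78 = 183  ← best
Best: vehicle 1 Depot → #102 → #101 → #104 → #103 → Depot = 105; vehicle 2 Depot → #105 → Depot = 78; combined 183.

183 miles — the smallest possible combined total.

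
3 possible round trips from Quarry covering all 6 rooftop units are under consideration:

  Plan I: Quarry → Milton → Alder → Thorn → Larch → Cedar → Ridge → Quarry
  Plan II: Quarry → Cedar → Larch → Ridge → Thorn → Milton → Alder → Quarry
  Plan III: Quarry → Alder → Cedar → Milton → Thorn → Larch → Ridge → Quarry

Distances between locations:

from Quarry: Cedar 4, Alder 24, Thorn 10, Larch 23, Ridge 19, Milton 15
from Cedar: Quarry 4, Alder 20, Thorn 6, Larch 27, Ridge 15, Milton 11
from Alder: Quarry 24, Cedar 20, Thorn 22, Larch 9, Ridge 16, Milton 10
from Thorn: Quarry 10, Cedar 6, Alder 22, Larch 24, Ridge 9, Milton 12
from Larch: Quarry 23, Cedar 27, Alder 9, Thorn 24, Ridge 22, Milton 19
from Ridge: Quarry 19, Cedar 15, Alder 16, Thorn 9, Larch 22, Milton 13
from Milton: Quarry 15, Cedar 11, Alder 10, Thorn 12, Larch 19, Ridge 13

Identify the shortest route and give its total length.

108 — Plan II is the shortest.

Plan I: 15 + 10 + 22 + 24 + 27 + 15 + 19 = 132
Plan II: 4 + 27 + 22 + 9 + 12 + 10 + 24 = 108
Plan III: 24 + 20 + 11 + 12 + 24 + 22 + 19 = 132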